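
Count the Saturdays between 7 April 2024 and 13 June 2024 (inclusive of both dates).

7 April 2024 is a Sunday.
That's 68 days from start to end, counting both.
68 = 7 × 9 + 5, so there are 9 full weeks plus 5 extra days.
Each full week contributes one Saturday: 9 so far.
The 5 extra days are Sunday, Monday, Tuesday, Wednesday, Thursday — none qualify.
Total: 9 + 0 = 9.

9 Saturdays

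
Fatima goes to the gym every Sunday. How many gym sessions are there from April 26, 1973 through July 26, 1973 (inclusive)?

April 26, 1973 is a Thursday.
The range spans 92 days (inclusive of both endpoints).
92 = 7 × 13 + 1, so there are 13 full weeks plus 1 extra day.
Each full week contributes one Sunday: 13 so far.
The 1 extra day is Thu — none qualify.
Total: 13 + 0 = 13.

13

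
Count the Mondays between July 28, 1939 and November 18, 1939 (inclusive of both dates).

July 28, 1939 is a Friday.
That's 114 days from start to end, counting both.
114 = 7 × 16 + 2, so there are 16 full weeks plus 2 extra days.
Each full week contributes one Monday: 16 so far.
The 2 extra days are Friday, Saturday — none qualify.
Total: 16 + 0 = 16.

16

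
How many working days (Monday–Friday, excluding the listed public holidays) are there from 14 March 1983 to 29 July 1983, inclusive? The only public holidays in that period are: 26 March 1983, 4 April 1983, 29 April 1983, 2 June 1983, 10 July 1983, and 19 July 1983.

14 March 1983 is a Monday.
That's 138 days from start to end, counting both.
138 = 7 × 19 + 5, so there are 19 full weeks plus 5 extra days.
Each full week contributes 5 weekdays (Mon–Fri): 19 × 5 = 95.
The 5 extra days are Monday, Tuesday, Wednesday, Thursday, Friday — 5 of them qualify.
Total: 95 + 5 = 100.
Holidays: 26 March 1983 (Sat); 4 April 1983 (Mon); 29 April 1983 (Fri); 2 June 1983 (Thu); 10 July 1983 (Sun); 19 July 1983 (Tue).
4 of the 6 holidays fall on weekdays; the rest are weekends and were already excluded.
Business days: 100 − 4 = 96.

96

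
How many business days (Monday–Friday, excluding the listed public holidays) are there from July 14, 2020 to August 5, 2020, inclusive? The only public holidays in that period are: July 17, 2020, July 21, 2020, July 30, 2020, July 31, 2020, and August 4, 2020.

12

July 14, 2020 is a Tuesday.
From July 14, 2020 to August 5, 2020 is 23 days inclusive.
23 = 7 × 3 + 2, so there are 3 full weeks plus 2 extra days.
Each full week contributes 5 weekdays (Mon–Fri): 3 × 5 = 15.
The 2 extra days are Tuesday, Wednesday — 2 of them qualify.
Total: 15 + 2 = 17.
Holidays: July 17, 2020 (Fri); July 21, 2020 (Tue); July 30, 2020 (Thu); July 31, 2020 (Fri); August 4, 2020 (Tue).
All 5 holidays fall on weekdays, so subtract 5.
Business days: 17 − 5 = 12.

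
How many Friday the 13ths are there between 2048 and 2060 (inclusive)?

Friday-the-13ths by year:
2048: Mar, Nov
2049: Aug
2050: May
2051: Jan, Oct
2052: Sep, Dec
2053: Jun
2054: Feb, Mar, Nov
2055: Aug
2056: Oct
2057: Apr, Jul
2058: Sep, Dec
2059: Jun
2060: Feb, Aug

21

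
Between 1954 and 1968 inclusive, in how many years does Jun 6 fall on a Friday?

Day of week of June 6 in each year:
1954: Sun, 1955: Mon, 1956: Wed, 1957: Thu, 1958: Fri ✓, 1959: Sat, 1960: Mon, 1961: Tue, 1962: Wed, 1963: Thu, 1964: Sat, 1965: Sun, 1966: Mon, 1967: Tue, 1968: Thu
Fridays: 1958.

1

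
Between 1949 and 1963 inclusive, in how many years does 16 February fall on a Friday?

2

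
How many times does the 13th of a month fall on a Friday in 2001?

2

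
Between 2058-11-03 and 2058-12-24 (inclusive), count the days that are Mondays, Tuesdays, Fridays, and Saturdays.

30

2058-11-03 is a Sunday.
From 2058-11-03 to 2058-12-24 is 52 days inclusive.
52 = 7 × 7 + 3, so there are 7 full weeks plus 3 extra days.
Each full week contributes 4 days from the set (Mon, Tue, Fri, Sat): 7 × 4 = 28.
The 3 extra days are Sunday, Monday, Tuesday — 2 of them qualify.
Total: 28 + 2 = 30.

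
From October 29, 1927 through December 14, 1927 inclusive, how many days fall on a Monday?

7

October 29, 1927 is a Saturday.
From October 29, 1927 to December 14, 1927 is 47 days inclusive.
47 = 7 × 6 + 5, so there are 6 full weeks plus 5 extra days.
Each full week contributes one Monday: 6 so far.
The 5 extra days are Saturday, Sunday, Monday, Tuesday, Wednesday — 1 of them qualifies.
Total: 6 + 1 = 7.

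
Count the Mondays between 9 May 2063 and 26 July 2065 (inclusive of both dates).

115 Mondays

9 May 2063 is a Wednesday.
The range spans 810 days (inclusive of both endpoints).
810 = 7 × 115 + 5, so there are 115 full weeks plus 5 extra days.
Each full week contributes one Monday: 115 so far.
The 5 extra days are Wed, Thu, Fri, Sat, Sun — none qualify.
Total: 115 + 0 = 115.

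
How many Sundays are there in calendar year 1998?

Jan 1, 1998 is a Thursday.
That's 365 days from start to end, counting both.
365 = 7 × 52 + 1, so there are 52 full weeks plus 1 extra day.
Each full week contributes one Sunday: 52 so far.
The 1 extra day is Thu — none qualify.
Total: 52 + 0 = 52.

52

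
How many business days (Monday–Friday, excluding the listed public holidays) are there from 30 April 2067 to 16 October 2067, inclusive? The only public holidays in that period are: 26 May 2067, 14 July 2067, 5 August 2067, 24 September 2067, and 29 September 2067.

30 April 2067 is a Saturday.
The range spans 170 days (inclusive of both endpoints).
170 = 7 × 24 + 2, so there are 24 full weeks plus 2 extra days.
Each full week contributes 5 weekdays (Mon–Fri): 24 × 5 = 120.
The 2 extra days are Sat, Sun — none qualify.
Total: 120 + 0 = 120.
Holidays: 26 May 2067 (Thu); 14 July 2067 (Thu); 5 August 2067 (Fri); 24 September 2067 (Sat); 29 September 2067 (Thu).
4 of the 5 holidays fall on weekdays; the rest are weekends and were already excluded.
Business days: 120 − 4 = 116.

116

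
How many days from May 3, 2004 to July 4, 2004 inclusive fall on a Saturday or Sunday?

18

May 3, 2004 is a Monday.
From May 3, 2004 to July 4, 2004 is 63 days inclusive.
63 = 7 × 9, so the span is exactly 9 full weeks.
Each full week contributes 2 days from the set (Sat, Sun): 9 × 2 = 18.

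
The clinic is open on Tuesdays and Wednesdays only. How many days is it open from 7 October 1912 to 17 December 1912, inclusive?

7 October 1912 is a Monday.
The range spans 72 days (inclusive of both endpoints).
72 = 7 × 10 + 2, so there are 10 full weeks plus 2 extra days.
Each full week contributes 2 days from the set (Tue, Wed): 10 × 2 = 20.
The 2 extra days are Mon, Tue — 1 of them qualifies.
Total: 20 + 1 = 21.

21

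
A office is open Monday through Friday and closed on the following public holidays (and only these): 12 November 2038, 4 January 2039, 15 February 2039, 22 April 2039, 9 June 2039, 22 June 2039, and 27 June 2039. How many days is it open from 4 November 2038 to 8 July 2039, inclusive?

170 business days

4 November 2038 is a Thursday.
From 4 November 2038 to 8 July 2039 is 247 days inclusive.
247 = 7 × 35 + 2, so there are 35 full weeks plus 2 extra days.
Each full week contributes 5 weekdays (Mon–Fri): 35 × 5 = 175.
The 2 extra days are Thu, Fri — 2 of them qualify.
Total: 175 + 2 = 177.
Holidays: 12 November 2038 (Fri); 4 January 2039 (Tue); 15 February 2039 (Tue); 22 April 2039 (Fri); 9 June 2039 (Thu); 22 June 2039 (Wed); 27 June 2039 (Mon).
All 7 holidays fall on weekdays, so subtract 7.
Business days: 177 − 7 = 170.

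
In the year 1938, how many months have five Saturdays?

5

A month has five Saturdays exactly when Saturday falls within its first (length − 28) days.
Jan: 31 days, starts Sat → 5 of Sat, Sun, Mon ✓
Feb: 28 days, starts Tue → 5 of (none)
Mar: 31 days, starts Tue → 5 of Tue, Wed, Thu
Apr: 30 days, starts Fri → 5 of Fri, Sat ✓
May: 31 days, starts Sun → 5 of Sun, Mon, Tue
Jun: 30 days, starts Wed → 5 of Wed, Thu
Jul: 31 days, starts Fri → 5 of Fri, Sat, Sun ✓
Aug: 31 days, starts Mon → 5 of Mon, Tue, Wed
Sep: 30 days, starts Thu → 5 of Thu, Fri
Oct: 31 days, starts Sat → 5 of Sat, Sun, Mon ✓
Nov: 30 days, starts Tue → 5 of Tue, Wed
Dec: 31 days, starts Thu → 5 of Thu, Fri, Sat ✓
Months with five Saturdays: Jan, Apr, Jul, Oct, Dec.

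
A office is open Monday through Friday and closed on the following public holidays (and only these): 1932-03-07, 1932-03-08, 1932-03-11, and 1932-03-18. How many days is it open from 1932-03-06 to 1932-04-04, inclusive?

17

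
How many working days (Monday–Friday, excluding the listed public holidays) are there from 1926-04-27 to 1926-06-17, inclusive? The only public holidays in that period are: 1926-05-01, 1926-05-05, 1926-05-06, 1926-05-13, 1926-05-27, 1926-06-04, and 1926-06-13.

1926-04-27 is a Tuesday.
From 1926-04-27 to 1926-06-17 is 52 days inclusive.
52 = 7 × 7 + 3, so there are 7 full weeks plus 3 extra days.
Each full week contributes 5 weekdays (Mon–Fri): 7 × 5 = 35.
The 3 extra days are Tue, Wed, Thu — 3 of them qualify.
Total: 35 + 3 = 38.
Holidays: 1926-05-01 (Sat); 1926-05-05 (Wed); 1926-05-06 (Thu); 1926-05-13 (Thu); 1926-05-27 (Thu); 1926-06-04 (Fri); 1926-06-13 (Sun).
5 of the 7 holidays fall on weekdays; the rest are weekends and were already excluded.
Business days: 38 − 5 = 33.

33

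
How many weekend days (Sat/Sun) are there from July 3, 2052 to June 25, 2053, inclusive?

102

July 3, 2052 is a Wednesday.
That's 358 days from start to end, counting both.
358 = 7 × 51 + 1, so there are 51 full weeks plus 1 extra day.
Each full week contributes 2 weekend days (Sat, Sun): 51 × 2 = 102.
The 1 extra day is Wednesday — none qualify.
Total: 102 + 0 = 102.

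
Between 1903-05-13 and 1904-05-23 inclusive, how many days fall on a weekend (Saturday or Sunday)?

1903-05-13 is a Wednesday.
From 1903-05-13 to 1904-05-23 is 377 days inclusive.
377 = 7 × 53 + 6, so there are 53 full weeks plus 6 extra days.
Each full week contributes 2 weekend days (Sat, Sun): 53 × 2 = 106.
The 6 extra days are Wed, Thu, Fri, Sat, Sun, Mon — 2 of them qualify.
Total: 106 + 2 = 108.

108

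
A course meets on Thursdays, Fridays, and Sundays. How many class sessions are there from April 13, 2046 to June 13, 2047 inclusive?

April 13, 2046 is a Friday.
From April 13, 2046 to June 13, 2047 is 427 days inclusive.
427 = 7 × 61, so the span is exactly 61 full weeks.
Each full week contributes 3 days from the set (Thu, Fri, Sun): 61 × 3 = 183.
Total: 183.

183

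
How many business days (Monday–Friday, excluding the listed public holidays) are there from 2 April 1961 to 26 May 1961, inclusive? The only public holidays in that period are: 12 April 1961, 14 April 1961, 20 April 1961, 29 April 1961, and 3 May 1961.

2 April 1961 is a Sunday.
That's 55 days from start to end, counting both.
55 = 7 × 7 + 6, so there are 7 full weeks plus 6 extra days.
Each full week contributes 5 weekdays (Mon–Fri): 7 × 5 = 35.
The 6 extra days are Sunday, Monday, Tuesday, Wednesday, Thursday, Friday — 5 of them qualify.
Total: 35 + 5 = 40.
Holidays: 12 April 1961 (Wed); 14 April 1961 (Fri); 20 April 1961 (Thu); 29 April 1961 (Sat); 3 May 1961 (Wed).
4 of the 5 holidays fall on weekdays; the rest are weekends and were already excluded.
Business days: 40 − 4 = 36.

36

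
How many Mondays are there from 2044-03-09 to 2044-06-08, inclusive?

13

2044-03-09 is a Wednesday.
The range spans 92 days (inclusive of both endpoints).
92 = 7 × 13 + 1, so there are 13 full weeks plus 1 extra day.
Each full week contributes one Monday: 13 so far.
The 1 extra day is Wednesday — none qualify.
Total: 13 + 0 = 13.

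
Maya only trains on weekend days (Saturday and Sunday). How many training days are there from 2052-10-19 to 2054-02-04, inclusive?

2052-10-19 is a Saturday.
The range spans 474 days (inclusive of both endpoints).
474 = 7 × 67 + 5, so there are 67 full weeks plus 5 extra days.
Each full week contributes 2 weekend days (Sat, Sun): 67 × 2 = 134.
The 5 extra days are Saturday, Sunday, Monday, Tuesday, Wednesday — 2 of them qualify.
Total: 134 + 2 = 136.

136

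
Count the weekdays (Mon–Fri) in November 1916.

November 1, 1916 is a Wednesday.
The range spans 30 days (inclusive of both endpoints).
30 = 7 × 4 + 2, so there are 4 full weeks plus 2 extra days.
Each full week contributes 5 weekdays (Mon–Fri): 4 × 5 = 20.
The 2 extra days are Wednesday, Thursday — 2 of them qualify.
Total: 20 + 2 = 22.

22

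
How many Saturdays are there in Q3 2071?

1 July 2071 is a Wednesday.
That's 92 days from start to end, counting both.
92 = 7 × 13 + 1, so there are 13 full weeks plus 1 extra day.
Each full week contributes one Saturday: 13 so far.
The 1 extra day is Wed — none qualify.
Total: 13 + 0 = 13.

13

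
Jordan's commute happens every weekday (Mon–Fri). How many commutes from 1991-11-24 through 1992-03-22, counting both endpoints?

85 weekdays

1991-11-24 is a Sunday.
That's 120 days from start to end, counting both.
120 = 7 × 17 + 1, so there are 17 full weeks plus 1 extra day.
Each full week contributes 5 weekdays (Mon–Fri): 17 × 5 = 85.
The 1 extra day is Sunday — none qualify.
Total: 85 + 0 = 85.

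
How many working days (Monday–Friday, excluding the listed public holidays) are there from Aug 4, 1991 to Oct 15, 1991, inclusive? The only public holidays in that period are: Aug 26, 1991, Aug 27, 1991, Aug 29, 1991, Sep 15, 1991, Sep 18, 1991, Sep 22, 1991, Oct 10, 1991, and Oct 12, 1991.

Aug 4, 1991 is a Sunday.
The range spans 73 days (inclusive of both endpoints).
73 = 7 × 10 + 3, so there are 10 full weeks plus 3 extra days.
Each full week contributes 5 weekdays (Mon–Fri): 10 × 5 = 50.
The 3 extra days are Sun, Mon, Tue — 2 of them qualify.
Total: 50 + 2 = 52.
Holidays: Aug 26, 1991 (Mon); Aug 27, 1991 (Tue); Aug 29, 1991 (Thu); Sep 15, 1991 (Sun); Sep 18, 1991 (Wed); Sep 22, 1991 (Sun); Oct 10, 1991 (Thu); Oct 12, 1991 (Sat).
5 of the 8 holidays fall on weekdays; the rest are weekends and were already excluded.
Business days: 52 − 5 = 47.

47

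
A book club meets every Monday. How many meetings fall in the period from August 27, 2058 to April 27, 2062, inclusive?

August 27, 2058 is a Tuesday.
That's 1340 days from start to end, counting both.
1340 = 7 × 191 + 3, so there are 191 full weeks plus 3 extra days.
Each full week contributes one Monday: 191 so far.
The 3 extra days are Tuesday, Wednesday, Thursday — none qualify.
Total: 191 + 0 = 191.

191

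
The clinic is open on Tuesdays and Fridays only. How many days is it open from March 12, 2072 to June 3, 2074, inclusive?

March 12, 2072 is a Saturday.
The range spans 814 days (inclusive of both endpoints).
814 = 7 × 116 + 2, so there are 116 full weeks plus 2 extra days.
Each full week contributes 2 days from the set (Tue, Fri): 116 × 2 = 232.
The 2 extra days are Sat, Sun — none qualify.
Total: 232 + 0 = 232.

232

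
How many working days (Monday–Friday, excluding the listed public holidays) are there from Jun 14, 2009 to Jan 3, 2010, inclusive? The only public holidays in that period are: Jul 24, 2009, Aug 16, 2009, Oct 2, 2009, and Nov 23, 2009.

142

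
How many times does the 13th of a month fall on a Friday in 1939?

The 13th falls on a Friday when the month's 13th has weekday Fri.
Jan 13 is Fri ✓; Feb 13 is Mon; Mar 13 is Mon; Apr 13 is Thu; May 13 is Sat; Jun 13 is Tue; Jul 13 is Thu; Aug 13 is Sun; Sep 13 is Wed; Oct 13 is Fri ✓; Nov 13 is Mon; Dec 13 is Wed.
Friday the 13ths: Jan, Oct.

2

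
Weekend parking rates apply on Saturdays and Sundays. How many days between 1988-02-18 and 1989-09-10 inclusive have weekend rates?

164

1988-02-18 is a Thursday.
From 1988-02-18 to 1989-09-10 is 571 days inclusive.
571 = 7 × 81 + 4, so there are 81 full weeks plus 4 extra days.
Each full week contributes 2 weekend days (Sat, Sun): 81 × 2 = 162.
The 4 extra days are Thursday, Friday, Saturday, Sunday — 2 of them qualify.
Total: 162 + 2 = 164.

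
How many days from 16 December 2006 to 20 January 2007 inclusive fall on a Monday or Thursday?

10

16 December 2006 is a Saturday.
From 16 December 2006 to 20 January 2007 is 36 days inclusive.
36 = 7 × 5 + 1, so there are 5 full weeks plus 1 extra day.
Each full week contributes 2 days from the set (Mon, Thu): 5 × 2 = 10.
The 1 extra day is Sat — none qualify.
Total: 10 + 0 = 10.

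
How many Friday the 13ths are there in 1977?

1

The 13th falls on a Friday when the month's 13th has weekday Fri.
Jan 13 is Thu; Feb 13 is Sun; Mar 13 is Sun; Apr 13 is Wed; May 13 is Fri ✓; Jun 13 is Mon; Jul 13 is Wed; Aug 13 is Sat; Sep 13 is Tue; Oct 13 is Thu; Nov 13 is Sun; Dec 13 is Tue.
Friday the 13ths: May.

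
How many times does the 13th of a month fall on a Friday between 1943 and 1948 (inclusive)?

9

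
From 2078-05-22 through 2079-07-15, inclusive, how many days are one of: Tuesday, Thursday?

2078-05-22 is a Sunday.
From 2078-05-22 to 2079-07-15 is 420 days inclusive.
420 = 7 × 60, so the span is exactly 60 full weeks.
Each full week contributes 2 days from the set (Tue, Thu): 60 × 2 = 120.

120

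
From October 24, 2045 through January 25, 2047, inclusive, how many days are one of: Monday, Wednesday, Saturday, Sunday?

October 24, 2045 is a Tuesday.
That's 459 days from start to end, counting both.
459 = 7 × 65 + 4, so there are 65 full weeks plus 4 extra days.
Each full week contributes 4 days from the set (Mon, Wed, Sat, Sun): 65 × 4 = 260.
The 4 extra days are Tue, Wed, Thu, Fri — 1 of them qualifies.
Total: 260 + 1 = 261.

261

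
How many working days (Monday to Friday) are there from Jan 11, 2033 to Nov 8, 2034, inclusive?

477 weekdays

Jan 11, 2033 is a Tuesday.
That's 667 days from start to end, counting both.
667 = 7 × 95 + 2, so there are 95 full weeks plus 2 extra days.
Each full week contributes 5 weekdays (Mon–Fri): 95 × 5 = 475.
The 2 extra days are Tuesday, Wednesday — 2 of them qualify.
Total: 475 + 2 = 477.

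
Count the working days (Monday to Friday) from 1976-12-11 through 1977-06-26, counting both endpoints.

1976-12-11 is a Saturday.
From 1976-12-11 to 1977-06-26 is 198 days inclusive.
198 = 7 × 28 + 2, so there are 28 full weeks plus 2 extra days.
Each full week contributes 5 weekdays (Mon–Fri): 28 × 5 = 140.
The 2 extra days are Saturday, Sunday — none qualify.
Total: 140 + 0 = 140.

140 weekdays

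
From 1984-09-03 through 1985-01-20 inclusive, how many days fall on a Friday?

1984-09-03 is a Monday.
The range spans 140 days (inclusive of both endpoints).
140 = 7 × 20, so the span is exactly 20 full weeks.
Each full week contributes one Friday: 20 so far.

20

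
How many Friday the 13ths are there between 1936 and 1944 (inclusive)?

14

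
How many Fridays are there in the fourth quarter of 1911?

13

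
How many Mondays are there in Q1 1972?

January 1, 1972 is a Saturday.
The range spans 91 days (inclusive of both endpoints).
91 = 7 × 13, so the span is exactly 13 full weeks.
Each full week contributes one Monday: 13 so far.
Total: 13.

13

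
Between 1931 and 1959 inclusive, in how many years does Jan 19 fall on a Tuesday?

4

Day of week of January 19 in each year:
1931: Mon, 1932: Tue ✓, 1933: Thu, 1934: Fri, 1935: Sat, 1936: Sun, 1937: Tue ✓, 1938: Wed, 1939: Thu, 1940: Fri, 1941: Sun, 1942: Mon, 1943: Tue ✓, 1944: Wed, 1945: Fri, 1946: Sat, 1947: Sun, 1948: Mon, 1949: Wed, 1950: Thu, 1951: Fri, 1952: Sat, 1953: Mon, 1954: Tue ✓, 1955: Wed, 1956: Thu, 1957: Sat, 1958: Sun, 1959: Mon
Tuesdays: 1932, 1937, 1943, 1954.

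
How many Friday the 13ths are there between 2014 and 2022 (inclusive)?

15

Friday-the-13ths by year:
2014: Jun
2015: Feb, Mar, Nov
2016: May
2017: Jan, Oct
2018: Apr, Jul
2019: Sep, Dec
2020: Mar, Nov
2021: Aug
2022: May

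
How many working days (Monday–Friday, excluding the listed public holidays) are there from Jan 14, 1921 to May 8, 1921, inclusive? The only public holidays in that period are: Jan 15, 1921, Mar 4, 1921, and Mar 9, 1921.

Jan 14, 1921 is a Friday.
The range spans 115 days (inclusive of both endpoints).
115 = 7 × 16 + 3, so there are 16 full weeks plus 3 extra days.
Each full week contributes 5 weekdays (Mon–Fri): 16 × 5 = 80.
The 3 extra days are Fri, Sat, Sun — 1 of them qualifies.
Total: 80 + 1 = 81.
Holidays: Jan 15, 1921 (Sat); Mar 4, 1921 (Fri); Mar 9, 1921 (Wed).
2 of the 3 holidays fall on weekdays; the rest are weekends and were already excluded.
Business days: 81 − 2 = 79.

79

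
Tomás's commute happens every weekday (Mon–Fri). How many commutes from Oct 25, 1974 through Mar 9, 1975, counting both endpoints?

96

Oct 25, 1974 is a Friday.
The range spans 136 days (inclusive of both endpoints).
136 = 7 × 19 + 3, so there are 19 full weeks plus 3 extra days.
Each full week contributes 5 weekdays (Mon–Fri): 19 × 5 = 95.
The 3 extra days are Fri, Sat, Sun — 1 of them qualifies.
Total: 95 + 1 = 96.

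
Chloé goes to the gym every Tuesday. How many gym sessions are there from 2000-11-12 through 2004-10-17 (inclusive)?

205

2000-11-12 is a Sunday.
From 2000-11-12 to 2004-10-17 is 1436 days inclusive.
1436 = 7 × 205 + 1, so there are 205 full weeks plus 1 extra day.
Each full week contributes one Tuesday: 205 so far.
The 1 extra day is Sunday — none qualify.
Total: 205 + 0 = 205.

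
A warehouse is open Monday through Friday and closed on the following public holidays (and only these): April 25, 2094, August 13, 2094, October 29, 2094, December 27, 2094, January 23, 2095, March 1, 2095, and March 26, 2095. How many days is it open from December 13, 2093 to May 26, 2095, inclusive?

375 working days

December 13, 2093 is a Sunday.
That's 530 days from start to end, counting both.
530 = 7 × 75 + 5, so there are 75 full weeks plus 5 extra days.
Each full week contributes 5 weekdays (Mon–Fri): 75 × 5 = 375.
The 5 extra days are Sun, Mon, Tue, Wed, Thu — 4 of them qualify.
Total: 375 + 4 = 379.
Holidays: April 25, 2094 (Sun); August 13, 2094 (Fri); October 29, 2094 (Fri); December 27, 2094 (Mon); January 23, 2095 (Sun); March 1, 2095 (Tue); March 26, 2095 (Sat).
4 of the 7 holidays fall on weekdays; the rest are weekends and were already excluded.
Business days: 379 − 4 = 375.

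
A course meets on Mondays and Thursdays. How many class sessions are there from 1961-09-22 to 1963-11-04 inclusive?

221

1961-09-22 is a Friday.
That's 774 days from start to end, counting both.
774 = 7 × 110 + 4, so there are 110 full weeks plus 4 extra days.
Each full week contributes 2 days from the set (Mon, Thu): 110 × 2 = 220.
The 4 extra days are Friday, Saturday, Sunday, Monday — 1 of them qualifies.
Total: 220 + 1 = 221.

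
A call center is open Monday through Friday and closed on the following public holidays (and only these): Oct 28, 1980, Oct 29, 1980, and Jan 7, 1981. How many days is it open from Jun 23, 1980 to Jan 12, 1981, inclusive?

143

Jun 23, 1980 is a Monday.
The range spans 204 days (inclusive of both endpoints).
204 = 7 × 29 + 1, so there are 29 full weeks plus 1 extra day.
Each full week contributes 5 weekdays (Mon–Fri): 29 × 5 = 145.
The 1 extra day is Mon — 1 of them qualifies.
Total: 145 + 1 = 146.
Holidays: Oct 28, 1980 (Tue); Oct 29, 1980 (Wed); Jan 7, 1981 (Wed).
All 3 holidays fall on weekdays, so subtract 3.
Business days: 146 − 3 = 143.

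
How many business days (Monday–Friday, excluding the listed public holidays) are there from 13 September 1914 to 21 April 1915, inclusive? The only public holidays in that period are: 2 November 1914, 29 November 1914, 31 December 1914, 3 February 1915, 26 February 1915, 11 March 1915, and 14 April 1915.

152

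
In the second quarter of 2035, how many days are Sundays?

2035-04-01 is a Sunday.
From 2035-04-01 to 2035-06-30 is 91 days inclusive.
91 = 7 × 13, so the span is exactly 13 full weeks.
Each full week contributes one Sunday: 13 so far.

13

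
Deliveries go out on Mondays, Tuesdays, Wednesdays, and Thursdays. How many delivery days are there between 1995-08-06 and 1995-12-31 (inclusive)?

84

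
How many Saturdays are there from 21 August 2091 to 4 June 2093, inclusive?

93

21 August 2091 is a Tuesday.
The range spans 654 days (inclusive of both endpoints).
654 = 7 × 93 + 3, so there are 93 full weeks plus 3 extra days.
Each full week contributes one Saturday: 93 so far.
The 3 extra days are Tue, Wed, Thu — none qualify.
Total: 93 + 0 = 93.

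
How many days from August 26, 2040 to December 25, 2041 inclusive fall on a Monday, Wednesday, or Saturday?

209

August 26, 2040 is a Sunday.
That's 487 days from start to end, counting both.
487 = 7 × 69 + 4, so there are 69 full weeks plus 4 extra days.
Each full week contributes 3 days from the set (Mon, Wed, Sat): 69 × 3 = 207.
The 4 extra days are Sun, Mon, Tue, Wed — 2 of them qualify.
Total: 207 + 2 = 209.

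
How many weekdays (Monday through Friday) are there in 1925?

261 weekdays

January 1, 1925 is a Thursday.
From January 1, 1925 to December 31, 1925 is 365 days inclusive.
365 = 7 × 52 + 1, so there are 52 full weeks plus 1 extra day.
Each full week contributes 5 weekdays (Mon–Fri): 52 × 5 = 260.
The 1 extra day is Thu — 1 of them qualifies.
Total: 260 + 1 = 261.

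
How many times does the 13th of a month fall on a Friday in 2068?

3

The 13th falls on a Friday when the month's 13th has weekday Fri.
Jan 13 is Fri ✓; Feb 13 is Mon; Mar 13 is Tue; Apr 13 is Fri ✓; May 13 is Sun; Jun 13 is Wed; Jul 13 is Fri ✓; Aug 13 is Mon; Sep 13 is Thu; Oct 13 is Sat; Nov 13 is Tue; Dec 13 is Thu.
Friday the 13ths: Jan, Apr, Jul.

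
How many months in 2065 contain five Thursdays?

A month has five Thursdays exactly when Thursday falls within its first (length − 28) days.
Jan: 31 days, starts Thu → 5 of Thu, Fri, Sat ✓
Feb: 28 days, starts Sun → 5 of (none)
Mar: 31 days, starts Sun → 5 of Sun, Mon, Tue
Apr: 30 days, starts Wed → 5 of Wed, Thu ✓
May: 31 days, starts Fri → 5 of Fri, Sat, Sun
Jun: 30 days, starts Mon → 5 of Mon, Tue
Jul: 31 days, starts Wed → 5 of Wed, Thu, Fri ✓
Aug: 31 days, starts Sat → 5 of Sat, Sun, Mon
Sep: 30 days, starts Tue → 5 of Tue, Wed
Oct: 31 days, starts Thu → 5 of Thu, Fri, Sat ✓
Nov: 30 days, starts Sun → 5 of Sun, Mon
Dec: 31 days, starts Tue → 5 of Tue, Wed, Thu ✓
Months with five Thursdays: Jan, Apr, Jul, Oct, Dec.

5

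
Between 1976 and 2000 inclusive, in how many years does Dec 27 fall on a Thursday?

Day of week of December 27 in each year:
1976: Mon, 1977: Tue, 1978: Wed, 1979: Thu ✓, 1980: Sat, 1981: Sun, 1982: Mon, 1983: Tue, 1984: Thu ✓, 1985: Fri, 1986: Sat, 1987: Sun, 1988: Tue, 1989: Wed, 1990: Thu ✓, 1991: Fri, 1992: Sun, 1993: Mon, 1994: Tue, 1995: Wed, 1996: Fri, 1997: Sat, 1998: Sun, 1999: Mon, 2000: Wed
Thursdays: 1979, 1984, 1990.

3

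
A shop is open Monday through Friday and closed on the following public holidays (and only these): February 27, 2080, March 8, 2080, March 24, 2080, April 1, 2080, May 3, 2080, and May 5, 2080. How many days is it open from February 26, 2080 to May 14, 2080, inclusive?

53

February 26, 2080 is a Monday.
That's 79 days from start to end, counting both.
79 = 7 × 11 + 2, so there are 11 full weeks plus 2 extra days.
Each full week contributes 5 weekdays (Mon–Fri): 11 × 5 = 55.
The 2 extra days are Mon, Tue — 2 of them qualify.
Total: 55 + 2 = 57.
Holidays: February 27, 2080 (Tue); March 8, 2080 (Fri); March 24, 2080 (Sun); April 1, 2080 (Mon); May 3, 2080 (Fri); May 5, 2080 (Sun).
4 of the 6 holidays fall on weekdays; the rest are weekends and were already excluded.
Business days: 57 − 4 = 53.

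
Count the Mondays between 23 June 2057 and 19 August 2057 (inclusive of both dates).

8

23 June 2057 is a Saturday.
That's 58 days from start to end, counting both.
58 = 7 × 8 + 2, so there are 8 full weeks plus 2 extra days.
Each full week contributes one Monday: 8 so far.
The 2 extra days are Saturday, Sunday — none qualify.
Total: 8 + 0 = 8.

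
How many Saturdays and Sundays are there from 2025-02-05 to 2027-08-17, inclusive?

264

2025-02-05 is a Wednesday.
That's 924 days from start to end, counting both.
924 = 7 × 132, so the span is exactly 132 full weeks.
Each full week contributes 2 weekend days (Sat, Sun): 132 × 2 = 264.
Total: 264.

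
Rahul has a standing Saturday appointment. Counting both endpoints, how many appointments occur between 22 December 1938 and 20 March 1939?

13

22 December 1938 is a Thursday.
That's 89 days from start to end, counting both.
89 = 7 × 12 + 5, so there are 12 full weeks plus 5 extra days.
Each full week contributes one Saturday: 12 so far.
The 5 extra days are Thu, Fri, Sat, Sun, Mon — 1 of them qualifies.
Total: 12 + 1 = 13.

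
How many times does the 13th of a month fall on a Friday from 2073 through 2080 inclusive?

Friday-the-13ths by year:
2073: Jan, Oct
2074: Apr, Jul
2075: Sep, Dec
2076: Mar, Nov
2077: Aug
2078: May
2079: Jan, Oct
2080: Sep, Dec

14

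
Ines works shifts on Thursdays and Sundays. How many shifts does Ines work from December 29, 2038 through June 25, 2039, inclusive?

51

December 29, 2038 is a Wednesday.
From December 29, 2038 to June 25, 2039 is 179 days inclusive.
179 = 7 × 25 + 4, so there are 25 full weeks plus 4 extra days.
Each full week contributes 2 days from the set (Thu, Sun): 25 × 2 = 50.
The 4 extra days are Wednesday, Thursday, Friday, Saturday — 1 of them qualifies.
Total: 50 + 1 = 51.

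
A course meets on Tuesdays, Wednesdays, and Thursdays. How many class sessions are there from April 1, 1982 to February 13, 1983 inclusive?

136

April 1, 1982 is a Thursday.
That's 319 days from start to end, counting both.
319 = 7 × 45 + 4, so there are 45 full weeks plus 4 extra days.
Each full week contributes 3 days from the set (Tue, Wed, Thu): 45 × 3 = 135.
The 4 extra days are Thursday, Friday, Saturday, Sunday — 1 of them qualifies.
Total: 135 + 1 = 136.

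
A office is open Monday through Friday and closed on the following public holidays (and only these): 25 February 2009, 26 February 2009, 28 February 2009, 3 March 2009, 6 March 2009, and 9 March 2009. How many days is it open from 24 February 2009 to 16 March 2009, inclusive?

24 February 2009 is a Tuesday.
That's 21 days from start to end, counting both.
21 = 7 × 3, so the span is exactly 3 full weeks.
Each full week contributes 5 weekdays (Mon–Fri): 3 × 5 = 15.
Holidays: 25 February 2009 (Wed); 26 February 2009 (Thu); 28 February 2009 (Sat); 3 March 2009 (Tue); 6 March 2009 (Fri); 9 March 2009 (Mon).
5 of the 6 holidays fall on weekdays; the rest are weekends and were already excluded.
Business days: 15 − 5 = 10.

10 working days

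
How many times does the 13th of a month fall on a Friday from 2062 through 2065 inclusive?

8

Friday-the-13ths by year:
2062: Jan, Oct
2063: Apr, Jul
2064: Jun
2065: Feb, Mar, Nov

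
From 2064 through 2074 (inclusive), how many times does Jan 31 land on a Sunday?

2

Day of week of January 31 in each year:
2064: Thu, 2065: Sat, 2066: Sun ✓, 2067: Mon, 2068: Tue, 2069: Thu, 2070: Fri, 2071: Sat, 2072: Sun ✓, 2073: Tue, 2074: Wed
Sundays: 2066, 2072.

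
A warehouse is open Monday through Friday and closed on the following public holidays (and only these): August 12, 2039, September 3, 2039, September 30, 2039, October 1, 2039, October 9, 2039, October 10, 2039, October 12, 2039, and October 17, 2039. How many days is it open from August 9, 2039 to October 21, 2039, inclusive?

August 9, 2039 is a Tuesday.
From August 9, 2039 to October 21, 2039 is 74 days inclusive.
74 = 7 × 10 + 4, so there are 10 full weeks plus 4 extra days.
Each full week contributes 5 weekdays (Mon–Fri): 10 × 5 = 50.
The 4 extra days are Tue, Wed, Thu, Fri — 4 of them qualify.
Total: 50 + 4 = 54.
Holidays: August 12, 2039 (Fri); September 3, 2039 (Sat); September 30, 2039 (Fri); October 1, 2039 (Sat); October 9, 2039 (Sun); October 10, 2039 (Mon); October 12, 2039 (Wed); October 17, 2039 (Mon).
5 of the 8 holidays fall on weekdays; the rest are weekends and were already excluded.
Business days: 54 − 5 = 49.

49 business days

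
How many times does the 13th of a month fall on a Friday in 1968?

The 13th falls on a Friday when the month's 13th has weekday Fri.
Jan 13 is Sat; Feb 13 is Tue; Mar 13 is Wed; Apr 13 is Sat; May 13 is Mon; Jun 13 is Thu; Jul 13 is Sat; Aug 13 is Tue; Sep 13 is Fri ✓; Oct 13 is Sun; Nov 13 is Wed; Dec 13 is Fri ✓.
Friday the 13ths: Sep, Dec.

2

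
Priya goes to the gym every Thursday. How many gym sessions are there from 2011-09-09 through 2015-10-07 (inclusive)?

212 Thursdays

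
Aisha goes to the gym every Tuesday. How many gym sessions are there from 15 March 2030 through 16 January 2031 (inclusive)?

15 March 2030 is a Friday.
From 15 March 2030 to 16 January 2031 is 308 days inclusive.
308 = 7 × 44, so the span is exactly 44 full weeks.
Each full week contributes one Tuesday: 44 so far.
Total: 44.

44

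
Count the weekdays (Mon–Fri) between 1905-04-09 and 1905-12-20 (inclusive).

1905-04-09 is a Sunday.
The range spans 256 days (inclusive of both endpoints).
256 = 7 × 36 + 4, so there are 36 full weeks plus 4 extra days.
Each full week contributes 5 weekdays (Mon–Fri): 36 × 5 = 180.
The 4 extra days are Sunday, Monday, Tuesday, Wednesday — 3 of them qualify.
Total: 180 + 3 = 183.

183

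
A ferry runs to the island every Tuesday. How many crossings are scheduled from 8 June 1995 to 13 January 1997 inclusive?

8 June 1995 is a Thursday.
From 8 June 1995 to 13 January 1997 is 586 days inclusive.
586 = 7 × 83 + 5, so there are 83 full weeks plus 5 extra days.
Each full week contributes one Tuesday: 83 so far.
The 5 extra days are Thursday, Friday, Saturday, Sunday, Monday — none qualify.
Total: 83 + 0 = 83.

83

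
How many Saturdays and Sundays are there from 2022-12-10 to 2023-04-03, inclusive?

34

2022-12-10 is a Saturday.
The range spans 115 days (inclusive of both endpoints).
115 = 7 × 16 + 3, so there are 16 full weeks plus 3 extra days.
Each full week contributes 2 weekend days (Sat, Sun): 16 × 2 = 32.
The 3 extra days are Saturday, Sunday, Monday — 2 of them qualify.
Total: 32 + 2 = 34.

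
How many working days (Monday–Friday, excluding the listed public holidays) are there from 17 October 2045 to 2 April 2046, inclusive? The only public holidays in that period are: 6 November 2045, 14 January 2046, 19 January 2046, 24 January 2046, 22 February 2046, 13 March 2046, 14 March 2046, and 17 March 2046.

17 October 2045 is a Tuesday.
The range spans 168 days (inclusive of both endpoints).
168 = 7 × 24, so the span is exactly 24 full weeks.
Each full week contributes 5 weekdays (Mon–Fri): 24 × 5 = 120.
Total: 120.
Holidays: 6 November 2045 (Mon); 14 January 2046 (Sun); 19 January 2046 (Fri); 24 January 2046 (Wed); 22 February 2046 (Thu); 13 March 2046 (Tue); 14 March 2046 (Wed); 17 March 2046 (Sat).
6 of the 8 holidays fall on weekdays; the rest are weekends and were already excluded.
Business days: 120 − 6 = 114.

114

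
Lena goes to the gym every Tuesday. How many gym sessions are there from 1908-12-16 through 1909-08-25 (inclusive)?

36 Tuesdays

1908-12-16 is a Wednesday.
That's 253 days from start to end, counting both.
253 = 7 × 36 + 1, so there are 36 full weeks plus 1 extra day.
Each full week contributes one Tuesday: 36 so far.
The 1 extra day is Wed — none qualify.
Total: 36 + 0 = 36.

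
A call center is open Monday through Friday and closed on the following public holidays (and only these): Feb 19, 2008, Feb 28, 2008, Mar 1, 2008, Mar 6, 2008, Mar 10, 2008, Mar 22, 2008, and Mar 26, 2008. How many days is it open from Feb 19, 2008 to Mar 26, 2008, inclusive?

Feb 19, 2008 is a Tuesday.
From Feb 19, 2008 to Mar 26, 2008 is 37 days inclusive.
37 = 7 × 5 + 2, so there are 5 full weeks plus 2 extra days.
Each full week contributes 5 weekdays (Mon–Fri): 5 × 5 = 25.
The 2 extra days are Tue, Wed — 2 of them qualify.
Total: 25 + 2 = 27.
Holidays: Feb 19, 2008 (Tue); Feb 28, 2008 (Thu); Mar 1, 2008 (Sat); Mar 6, 2008 (Thu); Mar 10, 2008 (Mon); Mar 22, 2008 (Sat); Mar 26, 2008 (Wed).
5 of the 7 holidays fall on weekdays; the rest are weekends and were already excluded.
Business days: 27 − 5 = 22.

22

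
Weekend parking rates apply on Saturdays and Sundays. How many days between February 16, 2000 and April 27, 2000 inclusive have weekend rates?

20

February 16, 2000 is a Wednesday.
The range spans 72 days (inclusive of both endpoints).
72 = 7 × 10 + 2, so there are 10 full weeks plus 2 extra days.
Each full week contributes 2 weekend days (Sat, Sun): 10 × 2 = 20.
The 2 extra days are Wednesday, Thursday — none qualify.
Total: 20 + 0 = 20.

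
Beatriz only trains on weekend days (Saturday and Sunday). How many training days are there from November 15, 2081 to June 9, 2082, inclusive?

November 15, 2081 is a Saturday.
From November 15, 2081 to June 9, 2082 is 207 days inclusive.
207 = 7 × 29 + 4, so there are 29 full weeks plus 4 extra days.
Each full week contributes 2 weekend days (Sat, Sun): 29 × 2 = 58.
The 4 extra days are Saturday, Sunday, Monday, Tuesday — 2 of them qualify.
Total: 58 + 2 = 60.

60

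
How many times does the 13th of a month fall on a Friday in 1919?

1

The 13th falls on a Friday when the month's 13th has weekday Fri.
Jan 13 is Mon; Feb 13 is Thu; Mar 13 is Thu; Apr 13 is Sun; May 13 is Tue; Jun 13 is Fri ✓; Jul 13 is Sun; Aug 13 is Wed; Sep 13 is Sat; Oct 13 is Mon; Nov 13 is Thu; Dec 13 is Sat.
Friday the 13ths: Jun.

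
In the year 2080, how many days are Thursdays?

52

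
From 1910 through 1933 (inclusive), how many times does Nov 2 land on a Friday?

3

Day of week of November 2 in each year:
1910: Wed, 1911: Thu, 1912: Sat, 1913: Sun, 1914: Mon, 1915: Tue, 1916: Thu, 1917: Fri ✓, 1918: Sat, 1919: Sun, 1920: Tue, 1921: Wed, 1922: Thu, 1923: Fri ✓, 1924: Sun, 1925: Mon, 1926: Tue, 1927: Wed, 1928: Fri ✓, 1929: Sat, 1930: Sun, 1931: Mon, 1932: Wed, 1933: Thu
Fridays: 1917, 1923, 1928.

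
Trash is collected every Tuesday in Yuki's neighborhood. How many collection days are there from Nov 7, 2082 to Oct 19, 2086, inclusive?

Nov 7, 2082 is a Saturday.
From Nov 7, 2082 to Oct 19, 2086 is 1443 days inclusive.
1443 = 7 × 206 + 1, so there are 206 full weeks plus 1 extra day.
Each full week contributes one Tuesday: 206 so far.
The 1 extra day is Sat — none qualify.
Total: 206 + 0 = 206.

206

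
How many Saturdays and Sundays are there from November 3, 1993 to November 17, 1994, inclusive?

108

November 3, 1993 is a Wednesday.
The range spans 380 days (inclusive of both endpoints).
380 = 7 × 54 + 2, so there are 54 full weeks plus 2 extra days.
Each full week contributes 2 weekend days (Sat, Sun): 54 × 2 = 108.
The 2 extra days are Wed, Thu — none qualify.
Total: 108 + 0 = 108.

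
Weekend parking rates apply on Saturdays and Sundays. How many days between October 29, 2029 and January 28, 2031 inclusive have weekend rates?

October 29, 2029 is a Monday.
From October 29, 2029 to January 28, 2031 is 457 days inclusive.
457 = 7 × 65 + 2, so there are 65 full weeks plus 2 extra days.
Each full week contributes 2 weekend days (Sat, Sun): 65 × 2 = 130.
The 2 extra days are Mon, Tue — none qualify.
Total: 130 + 0 = 130.

130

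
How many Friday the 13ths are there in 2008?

1

The 13th falls on a Friday when the month's 13th has weekday Fri.
Jan 13 is Sun; Feb 13 is Wed; Mar 13 is Thu; Apr 13 is Sun; May 13 is Tue; Jun 13 is Fri ✓; Jul 13 is Sun; Aug 13 is Wed; Sep 13 is Sat; Oct 13 is Mon; Nov 13 is Thu; Dec 13 is Sat.
Friday the 13ths: Jun.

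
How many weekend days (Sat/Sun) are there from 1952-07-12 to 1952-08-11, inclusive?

10

1952-07-12 is a Saturday.
That's 31 days from start to end, counting both.
31 = 7 × 4 + 3, so there are 4 full weeks plus 3 extra days.
Each full week contributes 2 weekend days (Sat, Sun): 4 × 2 = 8.
The 3 extra days are Sat, Sun, Mon — 2 of them qualify.
Total: 8 + 2 = 10.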